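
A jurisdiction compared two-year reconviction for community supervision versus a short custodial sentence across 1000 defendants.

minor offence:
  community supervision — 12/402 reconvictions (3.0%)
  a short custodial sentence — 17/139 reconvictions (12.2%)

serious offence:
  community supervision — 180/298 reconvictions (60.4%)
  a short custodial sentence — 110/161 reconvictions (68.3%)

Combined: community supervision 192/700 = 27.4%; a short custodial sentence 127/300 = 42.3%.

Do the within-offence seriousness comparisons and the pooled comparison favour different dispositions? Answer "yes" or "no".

no

Within each offence seriousness level (minor offence 3.0% vs 12.2%; serious offence 60.4% vs 68.3%), community supervision has the lower rate every time. Pooled: 27.4% vs 42.3% — community supervision has the lower rate overall. They agree.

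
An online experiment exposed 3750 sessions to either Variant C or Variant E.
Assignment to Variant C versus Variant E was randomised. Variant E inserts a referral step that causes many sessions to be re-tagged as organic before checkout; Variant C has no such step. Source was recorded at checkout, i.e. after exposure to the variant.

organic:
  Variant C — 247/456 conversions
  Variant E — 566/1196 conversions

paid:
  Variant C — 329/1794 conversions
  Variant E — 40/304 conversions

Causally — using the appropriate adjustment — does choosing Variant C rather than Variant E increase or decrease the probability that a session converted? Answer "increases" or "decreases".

The stratified and pooled comparisons disagree (Variant C wins within each traffic source; Variant E wins overall), so the answer turns on the causal role of traffic source.
Traffic source is recorded after the variant and is itself shifted by it — it sits on the causal path from variant to outcome. Conditioning on a mediator would strip out part of the effect we want; the pooled comparison gives the total causal effect.
Pooled: Variant C 25.6% vs Variant E 40.4%; Variant E is higher overall.

decreases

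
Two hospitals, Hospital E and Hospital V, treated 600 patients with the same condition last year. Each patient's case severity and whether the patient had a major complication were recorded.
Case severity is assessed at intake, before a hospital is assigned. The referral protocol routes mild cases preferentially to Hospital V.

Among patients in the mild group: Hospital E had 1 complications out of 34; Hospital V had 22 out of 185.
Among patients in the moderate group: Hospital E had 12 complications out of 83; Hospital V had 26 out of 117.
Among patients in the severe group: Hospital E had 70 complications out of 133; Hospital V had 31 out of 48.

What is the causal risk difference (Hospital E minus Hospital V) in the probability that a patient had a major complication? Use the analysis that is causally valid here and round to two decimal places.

Hospital E is lower inside every case severity stratum but Hospital V is lower in aggregate. Whether to stratify depends on how case severity relates to the hospital.
Case severity differs across hospitals for reasons unrelated to any effect of the hospital itself, and it separately predicts the outcome — a classic confounder. We must compare within case severity levels.
Adjusting over the population distribution of case severity: 0.365·(0.029−0.119) + 0.333·(0.145−0.222) + 0.302·(0.526−0.646) = -0.095.

-0.09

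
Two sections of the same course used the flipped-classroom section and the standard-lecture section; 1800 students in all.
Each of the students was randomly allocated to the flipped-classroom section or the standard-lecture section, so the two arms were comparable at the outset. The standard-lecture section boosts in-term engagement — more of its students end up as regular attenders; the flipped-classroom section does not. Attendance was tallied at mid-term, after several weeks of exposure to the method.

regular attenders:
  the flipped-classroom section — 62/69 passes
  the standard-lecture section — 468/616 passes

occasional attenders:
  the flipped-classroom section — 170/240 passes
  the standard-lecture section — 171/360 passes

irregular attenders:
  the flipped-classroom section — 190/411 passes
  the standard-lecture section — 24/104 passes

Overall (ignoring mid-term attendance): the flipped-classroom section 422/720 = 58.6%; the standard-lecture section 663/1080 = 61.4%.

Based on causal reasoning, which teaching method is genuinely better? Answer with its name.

the flipped-classroom section is higher inside every mid-term attendance stratum but the standard-lecture section is higher in aggregate. Whether to stratify depends on how mid-term attendance relates to the teaching method.
Stratifying would compare teaching methods among students the teaching methods themselves sorted into mid-term attendance groups — a form of selection on an intermediate. The unconditioned pooled rates give the total causal effect.
Pooled: the flipped-classroom section 58.6% vs the standard-lecture section 61.4%; the standard-lecture section is higher overall.

the standard-lecture section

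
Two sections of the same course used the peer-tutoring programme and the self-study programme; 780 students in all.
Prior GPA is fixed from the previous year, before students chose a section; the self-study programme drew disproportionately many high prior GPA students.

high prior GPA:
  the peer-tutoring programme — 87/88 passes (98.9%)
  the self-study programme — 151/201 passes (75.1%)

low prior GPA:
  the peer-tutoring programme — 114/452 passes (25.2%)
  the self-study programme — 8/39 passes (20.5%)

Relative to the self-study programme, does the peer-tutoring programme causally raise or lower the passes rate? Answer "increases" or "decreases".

The imbalance in prior GPA band arose from how students were allocated, not from anything the teaching method did; and prior GPA band independently affects the outcome. The pooled gap is confounded — condition on prior GPA band.
Within each level — high prior GPA: 98.9% vs 75.1%; low prior GPA: 25.2% vs 20.5% — the peer-tutoring programme is higher every time.

increases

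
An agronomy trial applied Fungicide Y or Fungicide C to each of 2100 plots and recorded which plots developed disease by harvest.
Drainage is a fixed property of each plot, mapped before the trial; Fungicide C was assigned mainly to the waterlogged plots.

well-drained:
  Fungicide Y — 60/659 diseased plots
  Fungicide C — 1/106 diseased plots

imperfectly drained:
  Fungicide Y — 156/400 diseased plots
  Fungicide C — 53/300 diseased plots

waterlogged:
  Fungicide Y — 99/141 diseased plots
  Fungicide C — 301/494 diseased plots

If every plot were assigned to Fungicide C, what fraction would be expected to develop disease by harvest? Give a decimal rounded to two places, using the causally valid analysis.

Field drainage differs across fungicides for reasons unrelated to any effect of the fungicide itself, and it separately predicts the outcome — a classic confounder. We must compare within field drainage levels.
Standardising Fungicide C to the population field drainage mix: 0.364·1/106 + 0.333·53/300 + 0.302·301/494 = 0.247.

0.25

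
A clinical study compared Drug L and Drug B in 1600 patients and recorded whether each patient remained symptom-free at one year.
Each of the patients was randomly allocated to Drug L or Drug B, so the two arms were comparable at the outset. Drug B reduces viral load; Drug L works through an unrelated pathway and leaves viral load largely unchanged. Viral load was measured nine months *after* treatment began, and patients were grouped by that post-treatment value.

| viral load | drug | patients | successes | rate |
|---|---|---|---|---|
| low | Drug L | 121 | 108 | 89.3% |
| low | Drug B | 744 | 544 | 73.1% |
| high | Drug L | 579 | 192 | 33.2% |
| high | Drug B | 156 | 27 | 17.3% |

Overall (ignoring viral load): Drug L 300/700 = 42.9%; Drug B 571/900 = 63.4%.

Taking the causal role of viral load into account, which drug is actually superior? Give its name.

Drug B

Viral load is downstream of the drug. One should not condition on a consequence of treatment, so the overall rates are the right comparison.
Pooled: Drug L 42.9% vs Drug B 63.4%; Drug B is higher overall.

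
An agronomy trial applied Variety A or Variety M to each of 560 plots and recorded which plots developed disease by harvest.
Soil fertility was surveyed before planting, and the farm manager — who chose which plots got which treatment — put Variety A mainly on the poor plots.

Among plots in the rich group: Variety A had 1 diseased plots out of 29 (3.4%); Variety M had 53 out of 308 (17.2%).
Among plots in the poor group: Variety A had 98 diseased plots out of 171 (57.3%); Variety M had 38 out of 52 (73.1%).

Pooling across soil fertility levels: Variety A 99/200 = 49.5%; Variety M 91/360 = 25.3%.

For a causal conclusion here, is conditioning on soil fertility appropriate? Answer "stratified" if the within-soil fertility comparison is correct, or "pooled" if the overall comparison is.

stratified

Variety A is lower inside every soil fertility stratum but Variety M is lower in aggregate. Whether to stratify depends on how soil fertility relates to the variety.
Since soil fertility is a pre-existing factor (not a product of the variety) and it affects the outcome on its own, it is a confounder. The stratified rates, not the pooled rate, identify the causal effect.
Within each level — rich: 3.4% vs 17.2%; poor: 57.3% vs 73.1% — Variety A is lower every time.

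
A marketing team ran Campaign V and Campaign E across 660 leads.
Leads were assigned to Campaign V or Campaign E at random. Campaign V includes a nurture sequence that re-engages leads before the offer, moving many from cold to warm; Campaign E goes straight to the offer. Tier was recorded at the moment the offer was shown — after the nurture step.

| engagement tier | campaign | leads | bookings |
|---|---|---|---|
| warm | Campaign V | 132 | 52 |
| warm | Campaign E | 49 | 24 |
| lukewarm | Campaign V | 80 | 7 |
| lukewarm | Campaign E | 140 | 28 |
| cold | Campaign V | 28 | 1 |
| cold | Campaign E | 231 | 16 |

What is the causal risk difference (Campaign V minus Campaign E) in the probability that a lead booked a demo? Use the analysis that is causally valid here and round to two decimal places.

+0.09

The distribution of engagement tier is itself part of what the campaign does — it is an intermediate outcome. Holding it fixed would remove that part of the effect; the total effect is the pooled difference.
The causal difference is the pooled difference: 0.250 − 0.162 = +0.088.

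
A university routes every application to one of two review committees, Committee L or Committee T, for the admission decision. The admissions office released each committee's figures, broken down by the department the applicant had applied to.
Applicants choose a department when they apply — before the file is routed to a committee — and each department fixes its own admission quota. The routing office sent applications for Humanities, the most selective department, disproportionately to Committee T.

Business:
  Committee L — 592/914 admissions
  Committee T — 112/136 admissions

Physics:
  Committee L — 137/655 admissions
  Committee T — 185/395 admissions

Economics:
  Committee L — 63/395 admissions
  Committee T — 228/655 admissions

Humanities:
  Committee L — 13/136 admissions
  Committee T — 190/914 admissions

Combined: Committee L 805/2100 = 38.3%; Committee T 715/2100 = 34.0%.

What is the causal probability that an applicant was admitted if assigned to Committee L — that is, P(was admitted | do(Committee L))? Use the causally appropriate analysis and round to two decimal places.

Department differs across review committees for reasons unrelated to any effect of the review committee itself, and it separately predicts the outcome — a classic confounder. We must compare within department levels.
Standardising Committee L to the population department mix: 0.250·592/914 + 0.250·137/655 + 0.250·63/395 + 0.250·13/136 = 0.278.

0.28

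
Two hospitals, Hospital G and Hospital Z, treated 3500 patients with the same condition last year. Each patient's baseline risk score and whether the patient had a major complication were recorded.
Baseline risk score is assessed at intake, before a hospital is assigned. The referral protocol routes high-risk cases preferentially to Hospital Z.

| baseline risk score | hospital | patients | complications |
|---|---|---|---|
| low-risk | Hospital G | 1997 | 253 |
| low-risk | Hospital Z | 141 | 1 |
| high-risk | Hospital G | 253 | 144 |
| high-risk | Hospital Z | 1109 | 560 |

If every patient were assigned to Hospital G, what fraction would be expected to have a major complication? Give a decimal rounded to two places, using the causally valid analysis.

0.30

Within every baseline risk score level Hospital Z has the lower rate, yet pooled Hospital G does — Simpson's reversal.
Here baseline risk score is a common cause — it drives both which hospital a case falls under and the outcome. The crude comparison mixes populations; the stratum-specific rates are the causally relevant ones.
Standardising Hospital G to the population baseline risk score mix: 0.611·253/1997 + 0.389·144/253 = 0.299.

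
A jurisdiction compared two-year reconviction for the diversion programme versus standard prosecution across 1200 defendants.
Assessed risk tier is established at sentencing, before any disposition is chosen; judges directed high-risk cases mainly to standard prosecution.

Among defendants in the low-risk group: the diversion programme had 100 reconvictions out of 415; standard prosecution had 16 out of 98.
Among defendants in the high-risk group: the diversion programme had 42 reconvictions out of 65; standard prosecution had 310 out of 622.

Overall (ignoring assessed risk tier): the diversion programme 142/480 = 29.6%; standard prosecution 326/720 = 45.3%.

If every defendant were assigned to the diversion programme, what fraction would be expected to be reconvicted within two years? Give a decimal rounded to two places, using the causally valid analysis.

0.47

Within every assessed risk tier level standard prosecution has the lower rate, yet pooled the diversion programme does — Simpson's reversal.
The imbalance in assessed risk tier arose from how defendants were allocated, not from anything the disposition did; and assessed risk tier independently affects the outcome. The pooled gap is confounded — condition on assessed risk tier.
Standardising the diversion programme to the population assessed risk tier mix: 0.427·100/415 + 0.573·42/65 = 0.473.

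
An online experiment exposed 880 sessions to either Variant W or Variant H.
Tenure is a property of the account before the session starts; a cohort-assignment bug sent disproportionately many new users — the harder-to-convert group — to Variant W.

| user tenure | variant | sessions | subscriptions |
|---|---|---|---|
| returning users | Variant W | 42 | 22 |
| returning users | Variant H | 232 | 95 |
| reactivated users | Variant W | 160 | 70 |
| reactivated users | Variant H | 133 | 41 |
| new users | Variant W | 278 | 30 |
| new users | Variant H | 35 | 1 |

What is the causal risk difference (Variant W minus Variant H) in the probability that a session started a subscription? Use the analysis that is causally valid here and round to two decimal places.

+0.11

User tenure differs across variants for reasons unrelated to any effect of the variant itself, and it separately predicts the outcome — a classic confounder. We must compare within user tenure levels.
Adjusting over the population distribution of user tenure: 0.311·(0.524−0.409) + 0.333·(0.438−0.308) + 0.356·(0.108−0.029) = +0.107.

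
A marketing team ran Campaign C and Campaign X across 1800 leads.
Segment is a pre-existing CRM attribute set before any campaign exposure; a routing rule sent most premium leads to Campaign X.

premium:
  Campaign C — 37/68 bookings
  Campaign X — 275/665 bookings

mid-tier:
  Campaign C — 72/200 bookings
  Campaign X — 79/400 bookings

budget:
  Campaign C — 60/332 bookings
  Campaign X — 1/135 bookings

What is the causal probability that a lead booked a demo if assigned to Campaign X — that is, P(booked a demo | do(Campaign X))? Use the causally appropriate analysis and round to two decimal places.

The customer segment-specific comparison favours Campaign C throughout, but the pooled figures favour Campaign X. The question is whether to condition on customer segment.
Customer segment satisfies the back-door criterion: it is not a descendant of the campaign, and it blocks the spurious path from campaign to outcome. Adjusting for it (i.e., using the within-customer segment rates) gives the causal effect.
Standardising Campaign X to the population customer segment mix: 0.407·275/665 + 0.333·79/400 + 0.259·1/135 = 0.236.

0.24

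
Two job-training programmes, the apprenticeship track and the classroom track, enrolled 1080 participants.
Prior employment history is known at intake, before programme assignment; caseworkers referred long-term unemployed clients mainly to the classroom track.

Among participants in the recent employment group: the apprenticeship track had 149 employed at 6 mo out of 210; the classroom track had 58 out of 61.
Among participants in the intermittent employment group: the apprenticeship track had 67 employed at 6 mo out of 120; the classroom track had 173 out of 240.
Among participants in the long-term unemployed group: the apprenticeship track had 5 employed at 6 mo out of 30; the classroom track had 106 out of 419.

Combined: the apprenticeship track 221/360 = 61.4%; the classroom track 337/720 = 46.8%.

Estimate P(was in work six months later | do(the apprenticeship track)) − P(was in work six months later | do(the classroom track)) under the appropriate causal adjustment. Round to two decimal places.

-0.15

Here prior employment history is a common cause — it drives both which programme a case falls under and the outcome. The crude comparison mixes populations; the stratum-specific rates are the causally relevant ones.
Adjusting over the population distribution of prior employment history: 0.251·(0.710−0.951) + 0.333·(0.558−0.721) + 0.416·(0.167−0.253) = -0.151.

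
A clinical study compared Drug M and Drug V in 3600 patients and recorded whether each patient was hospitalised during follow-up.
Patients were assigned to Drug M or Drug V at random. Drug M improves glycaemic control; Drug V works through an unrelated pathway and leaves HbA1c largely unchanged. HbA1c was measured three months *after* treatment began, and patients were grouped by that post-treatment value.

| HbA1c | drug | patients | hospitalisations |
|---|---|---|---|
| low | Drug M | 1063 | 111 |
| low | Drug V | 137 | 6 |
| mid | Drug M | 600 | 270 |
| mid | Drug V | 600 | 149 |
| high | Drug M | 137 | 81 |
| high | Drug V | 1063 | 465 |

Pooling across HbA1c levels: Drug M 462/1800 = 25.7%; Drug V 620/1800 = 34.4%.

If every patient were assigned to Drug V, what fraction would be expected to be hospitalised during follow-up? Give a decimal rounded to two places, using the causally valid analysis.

0.34

The HbA1c-specific comparison favours Drug V throughout, but the pooled figures favour Drug M. The question is whether to condition on HbA1c.
Stratifying would compare drugs among patients the drugs themselves sorted into HbA1c groups — a form of selection on an intermediate. The unconditioned pooled rates give the total causal effect.
So P(outcome | do(Drug V)) is just the pooled rate for Drug V: 620/1800 = 0.344.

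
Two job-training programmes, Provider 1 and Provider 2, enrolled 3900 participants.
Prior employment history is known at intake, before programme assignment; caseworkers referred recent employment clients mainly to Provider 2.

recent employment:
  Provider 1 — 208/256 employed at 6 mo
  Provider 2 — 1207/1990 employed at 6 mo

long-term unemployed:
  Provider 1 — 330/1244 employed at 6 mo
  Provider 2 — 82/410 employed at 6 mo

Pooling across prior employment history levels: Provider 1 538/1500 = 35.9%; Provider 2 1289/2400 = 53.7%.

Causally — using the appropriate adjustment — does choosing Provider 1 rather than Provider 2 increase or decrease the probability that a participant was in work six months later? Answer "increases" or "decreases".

Prior employment history differs across programmes for reasons unrelated to any effect of the programme itself, and it separately predicts the outcome — a classic confounder. We must compare within prior employment history levels.
Within each level — recent employment: 81.2% vs 60.7%; long-term unemployed: 26.5% vs 20.0% — Provider 1 is higher every time.

increases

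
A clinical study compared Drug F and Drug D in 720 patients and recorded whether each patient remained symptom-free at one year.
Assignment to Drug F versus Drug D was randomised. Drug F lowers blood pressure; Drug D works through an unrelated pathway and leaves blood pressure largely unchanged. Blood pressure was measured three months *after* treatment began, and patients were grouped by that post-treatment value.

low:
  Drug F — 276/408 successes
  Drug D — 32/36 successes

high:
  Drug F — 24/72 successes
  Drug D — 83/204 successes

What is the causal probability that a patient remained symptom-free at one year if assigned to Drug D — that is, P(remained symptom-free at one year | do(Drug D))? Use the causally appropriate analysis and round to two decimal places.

0.48

Blood pressure here is a post-treatment variable shaped by the drug; conditioning on it would introduce bias rather than remove it. The overall comparison is the causal one.
So P(outcome | do(Drug D)) is just the pooled rate for Drug D: 115/240 = 0.479.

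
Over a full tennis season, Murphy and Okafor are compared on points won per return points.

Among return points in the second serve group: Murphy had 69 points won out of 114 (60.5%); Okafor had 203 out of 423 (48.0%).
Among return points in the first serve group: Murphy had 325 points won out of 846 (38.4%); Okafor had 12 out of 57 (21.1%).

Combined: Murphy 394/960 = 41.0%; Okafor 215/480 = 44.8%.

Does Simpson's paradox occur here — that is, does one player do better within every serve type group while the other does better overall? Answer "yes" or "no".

Within each serve type level (second serve 60.5% vs 48.0%; first serve 38.4% vs 21.1%), Murphy has the higher rate every time. Pooled: 41.0% vs 44.8% — Okafor has the higher rate overall. The two comparisons disagree.

yes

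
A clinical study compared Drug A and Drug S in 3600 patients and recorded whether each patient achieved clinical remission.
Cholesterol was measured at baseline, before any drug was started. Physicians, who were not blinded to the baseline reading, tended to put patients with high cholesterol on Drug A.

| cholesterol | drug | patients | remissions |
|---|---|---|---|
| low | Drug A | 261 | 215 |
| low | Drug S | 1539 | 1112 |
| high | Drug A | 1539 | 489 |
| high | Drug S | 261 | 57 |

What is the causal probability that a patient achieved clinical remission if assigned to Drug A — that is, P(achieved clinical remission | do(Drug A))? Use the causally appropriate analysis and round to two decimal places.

Within every cholesterol level Drug A has the higher rate, yet pooled Drug S does — Simpson's reversal.
Here cholesterol is a common cause — it drives both which drug a case falls under and the outcome. The crude comparison mixes populations; the stratum-specific rates are the causally relevant ones.
Standardising Drug A to the population cholesterol mix: 0.500·215/261 + 0.500·489/1539 = 0.571.

0.57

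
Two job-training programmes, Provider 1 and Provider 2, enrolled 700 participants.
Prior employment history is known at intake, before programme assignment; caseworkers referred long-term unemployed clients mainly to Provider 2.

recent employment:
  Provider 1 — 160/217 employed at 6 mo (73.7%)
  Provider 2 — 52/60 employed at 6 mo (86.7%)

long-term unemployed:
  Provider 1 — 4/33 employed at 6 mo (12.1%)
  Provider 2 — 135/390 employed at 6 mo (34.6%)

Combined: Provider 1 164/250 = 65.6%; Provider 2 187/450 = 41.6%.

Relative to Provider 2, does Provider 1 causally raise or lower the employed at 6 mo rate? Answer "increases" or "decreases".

decreases

The prior employment history-specific comparison favours Provider 2 throughout, but the pooled figures favour Provider 1. The question is whether to condition on prior employment history.
Prior employment history differs across programmes for reasons unrelated to any effect of the programme itself, and it separately predicts the outcome — a classic confounder. We must compare within prior employment history levels.
Within each level — recent employment: 73.7% vs 86.7%; long-term unemployed: 12.1% vs 34.6% — Provider 2 is higher every time.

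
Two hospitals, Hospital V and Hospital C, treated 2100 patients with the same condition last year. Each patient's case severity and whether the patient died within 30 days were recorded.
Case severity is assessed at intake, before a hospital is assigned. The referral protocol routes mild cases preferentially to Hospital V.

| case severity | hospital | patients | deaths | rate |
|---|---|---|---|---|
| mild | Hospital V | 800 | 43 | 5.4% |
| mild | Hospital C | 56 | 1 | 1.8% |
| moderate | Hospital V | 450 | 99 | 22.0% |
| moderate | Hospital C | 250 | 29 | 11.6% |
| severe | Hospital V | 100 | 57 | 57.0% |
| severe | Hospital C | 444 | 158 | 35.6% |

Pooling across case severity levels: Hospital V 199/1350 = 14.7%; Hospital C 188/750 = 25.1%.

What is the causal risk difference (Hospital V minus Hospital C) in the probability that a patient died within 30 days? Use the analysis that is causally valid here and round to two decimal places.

The case severity-specific comparison favours Hospital C throughout, but the pooled figures favour Hospital V. The question is whether to condition on case severity.
Case severity differs across hospitals for reasons unrelated to any effect of the hospital itself, and it separately predicts the outcome — a classic confounder. We must compare within case severity levels.
Adjusting over the population distribution of case severity: 0.408·(0.054−0.018) + 0.333·(0.220−0.116) + 0.259·(0.570−0.356) = +0.105.

+0.10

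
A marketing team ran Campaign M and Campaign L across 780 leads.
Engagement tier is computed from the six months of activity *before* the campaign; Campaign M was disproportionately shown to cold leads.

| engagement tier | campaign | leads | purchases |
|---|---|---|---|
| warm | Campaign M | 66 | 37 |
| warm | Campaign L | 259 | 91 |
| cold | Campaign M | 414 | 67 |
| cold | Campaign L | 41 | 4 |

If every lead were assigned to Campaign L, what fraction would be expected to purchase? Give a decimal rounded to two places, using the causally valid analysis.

The imbalance in engagement tier arose from how leads were allocated, not from anything the campaign did; and engagement tier independently affects the outcome. The pooled gap is confounded — condition on engagement tier.
Standardising Campaign L to the population engagement tier mix: 0.417·91/259 + 0.583·4/41 = 0.203.

0.20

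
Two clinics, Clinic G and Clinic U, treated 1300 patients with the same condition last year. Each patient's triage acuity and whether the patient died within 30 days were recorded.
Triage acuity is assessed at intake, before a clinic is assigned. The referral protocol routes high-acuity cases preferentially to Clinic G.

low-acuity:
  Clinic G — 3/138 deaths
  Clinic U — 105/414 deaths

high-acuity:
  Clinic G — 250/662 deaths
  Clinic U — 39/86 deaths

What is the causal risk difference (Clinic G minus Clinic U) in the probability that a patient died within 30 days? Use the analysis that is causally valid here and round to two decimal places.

Clinic G is lower inside every triage acuity stratum but Clinic U is lower in aggregate. Whether to stratify depends on how triage acuity relates to the clinic.
Triage acuity satisfies the back-door criterion: it is not a descendant of the clinic, and it blocks the spurious path from clinic to outcome. Adjusting for it (i.e., using the within-triage acuity rates) gives the causal effect.
Adjusting over the population distribution of triage acuity: 0.425·(0.022−0.254) + 0.575·(0.378−0.453) = -0.142.

-0.14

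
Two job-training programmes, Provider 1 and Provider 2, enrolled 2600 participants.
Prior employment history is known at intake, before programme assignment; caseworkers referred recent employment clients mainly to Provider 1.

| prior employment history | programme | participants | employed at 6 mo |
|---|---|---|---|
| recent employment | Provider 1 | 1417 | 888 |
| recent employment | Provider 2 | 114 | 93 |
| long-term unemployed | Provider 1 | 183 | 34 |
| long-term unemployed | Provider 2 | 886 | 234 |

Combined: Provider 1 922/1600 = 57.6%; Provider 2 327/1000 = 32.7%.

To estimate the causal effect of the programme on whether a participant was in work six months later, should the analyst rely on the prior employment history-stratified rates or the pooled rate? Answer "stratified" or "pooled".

The imbalance in prior employment history arose from how participants were allocated, not from anything the programme did; and prior employment history independently affects the outcome. The pooled gap is confounded — condition on prior employment history.
Within each level — recent employment: 62.7% vs 81.6%; long-term unemployed: 18.6% vs 26.4% — Provider 2 is higher every time.

stratified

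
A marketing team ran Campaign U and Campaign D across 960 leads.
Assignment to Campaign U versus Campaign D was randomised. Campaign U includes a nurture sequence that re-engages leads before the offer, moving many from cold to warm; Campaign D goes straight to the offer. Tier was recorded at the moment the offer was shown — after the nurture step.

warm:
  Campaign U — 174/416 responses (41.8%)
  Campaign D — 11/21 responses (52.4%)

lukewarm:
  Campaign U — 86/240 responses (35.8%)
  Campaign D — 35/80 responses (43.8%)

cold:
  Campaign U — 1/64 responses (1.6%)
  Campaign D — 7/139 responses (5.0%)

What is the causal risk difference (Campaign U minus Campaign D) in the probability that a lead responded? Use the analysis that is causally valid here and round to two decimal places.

+0.14

Stratifying would compare campaigns among leads the campaigns themselves sorted into engagement tier groups — a form of selection on an intermediate. The unconditioned pooled rates give the total causal effect.
The causal difference is the pooled difference: 0.362 − 0.221 = +0.142.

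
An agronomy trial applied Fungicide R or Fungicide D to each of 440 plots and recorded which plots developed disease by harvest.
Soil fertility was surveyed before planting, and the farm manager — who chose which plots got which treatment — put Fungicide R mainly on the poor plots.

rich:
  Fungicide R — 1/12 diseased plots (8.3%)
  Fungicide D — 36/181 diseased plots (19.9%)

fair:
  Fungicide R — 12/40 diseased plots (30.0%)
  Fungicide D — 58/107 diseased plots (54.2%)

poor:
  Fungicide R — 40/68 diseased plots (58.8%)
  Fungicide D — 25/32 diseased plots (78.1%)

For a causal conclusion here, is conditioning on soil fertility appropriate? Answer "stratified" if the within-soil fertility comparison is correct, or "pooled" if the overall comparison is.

stratified

Since soil fertility is a pre-existing factor (not a product of the fungicide) and it affects the outcome on its own, it is a confounder. The stratified rates, not the pooled rate, identify the causal effect.
Within each level — rich: 8.3% vs 19.9%; fair: 30.0% vs 54.2%; poor: 58.8% vs 78.1% — Fungicide R is lower every time.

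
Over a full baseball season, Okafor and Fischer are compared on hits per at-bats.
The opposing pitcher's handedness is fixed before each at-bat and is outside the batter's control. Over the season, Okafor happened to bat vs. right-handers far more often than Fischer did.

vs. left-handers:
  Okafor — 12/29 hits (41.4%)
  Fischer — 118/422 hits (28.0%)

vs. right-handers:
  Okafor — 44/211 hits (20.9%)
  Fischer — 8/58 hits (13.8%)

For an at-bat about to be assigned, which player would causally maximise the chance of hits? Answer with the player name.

Okafor

Pitcher handedness differs across players for reasons unrelated to any effect of the player itself, and it separately predicts the outcome — a classic confounder. We must compare within pitcher handedness levels.
Within each level — vs. left-handers: 41.4% vs 28.0%; vs. right-handers: 20.9% vs 13.8% — Okafor is higher every time.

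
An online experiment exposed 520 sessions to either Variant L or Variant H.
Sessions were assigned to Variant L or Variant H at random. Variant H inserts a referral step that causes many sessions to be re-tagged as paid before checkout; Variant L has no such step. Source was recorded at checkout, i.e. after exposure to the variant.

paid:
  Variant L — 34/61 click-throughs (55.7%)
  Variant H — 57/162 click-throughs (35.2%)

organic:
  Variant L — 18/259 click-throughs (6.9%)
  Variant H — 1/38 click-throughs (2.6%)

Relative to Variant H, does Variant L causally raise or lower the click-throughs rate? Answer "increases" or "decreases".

decreases

The stratified and pooled comparisons disagree (Variant L wins within each traffic source; Variant H wins overall), so the answer turns on the causal role of traffic source.
Traffic source is recorded after the variant and is itself shifted by it — it sits on the causal path from variant to outcome. Conditioning on a mediator would strip out part of the effect we want; the pooled comparison gives the total causal effect.
Pooled: Variant L 16.2% vs Variant H 29.0%; Variant H is higher overall.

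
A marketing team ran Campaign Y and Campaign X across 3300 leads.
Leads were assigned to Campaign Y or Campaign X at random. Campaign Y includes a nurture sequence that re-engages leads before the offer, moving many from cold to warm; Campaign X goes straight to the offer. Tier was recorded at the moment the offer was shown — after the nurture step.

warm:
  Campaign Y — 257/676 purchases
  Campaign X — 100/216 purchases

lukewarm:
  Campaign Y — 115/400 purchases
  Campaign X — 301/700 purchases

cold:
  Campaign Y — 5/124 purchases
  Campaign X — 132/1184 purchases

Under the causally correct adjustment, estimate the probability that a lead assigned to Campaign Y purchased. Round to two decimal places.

Engagement tier is downstream of the campaign. One should not condition on a consequence of treatment, so the overall rates are the right comparison.
So P(outcome | do(Campaign Y)) is just the pooled rate for Campaign Y: 377/1200 = 0.314.

0.31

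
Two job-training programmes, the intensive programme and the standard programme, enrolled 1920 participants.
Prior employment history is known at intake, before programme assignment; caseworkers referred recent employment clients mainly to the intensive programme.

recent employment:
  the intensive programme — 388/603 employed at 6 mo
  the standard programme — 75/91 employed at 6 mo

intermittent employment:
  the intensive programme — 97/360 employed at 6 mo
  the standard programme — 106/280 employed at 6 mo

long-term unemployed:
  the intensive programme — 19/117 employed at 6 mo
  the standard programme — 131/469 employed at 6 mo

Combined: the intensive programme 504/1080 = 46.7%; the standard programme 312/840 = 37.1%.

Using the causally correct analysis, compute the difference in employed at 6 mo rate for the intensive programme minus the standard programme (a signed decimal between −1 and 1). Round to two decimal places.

-0.14

the standard programme is higher inside every prior employment history stratum but the intensive programme is higher in aggregate. Whether to stratify depends on how prior employment history relates to the programme.
Prior employment history is set before the programme has any effect — it is not caused by the programme — and it independently drives the outcome. That makes it a confounder, so the causal comparison is within prior employment history levels.
Adjusting over the population distribution of prior employment history: 0.361·(0.643−0.824) + 0.333·(0.269−0.379) + 0.305·(0.162−0.279) = -0.137.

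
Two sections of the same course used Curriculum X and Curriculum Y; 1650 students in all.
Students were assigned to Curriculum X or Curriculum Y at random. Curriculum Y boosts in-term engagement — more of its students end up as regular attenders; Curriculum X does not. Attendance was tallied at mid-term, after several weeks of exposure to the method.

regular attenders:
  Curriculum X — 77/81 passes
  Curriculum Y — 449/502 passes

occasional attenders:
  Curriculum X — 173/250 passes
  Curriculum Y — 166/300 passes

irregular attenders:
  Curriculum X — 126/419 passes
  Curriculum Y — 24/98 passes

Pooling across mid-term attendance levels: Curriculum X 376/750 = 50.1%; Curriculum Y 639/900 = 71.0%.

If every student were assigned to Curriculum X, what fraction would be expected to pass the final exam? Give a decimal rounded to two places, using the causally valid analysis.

Mid-term attendance is downstream of the teaching method. One should not condition on a consequence of treatment, so the overall rates are the right comparison.
So P(outcome | do(Curriculum X)) is just the pooled rate for Curriculum X: 376/750 = 0.501.

0.50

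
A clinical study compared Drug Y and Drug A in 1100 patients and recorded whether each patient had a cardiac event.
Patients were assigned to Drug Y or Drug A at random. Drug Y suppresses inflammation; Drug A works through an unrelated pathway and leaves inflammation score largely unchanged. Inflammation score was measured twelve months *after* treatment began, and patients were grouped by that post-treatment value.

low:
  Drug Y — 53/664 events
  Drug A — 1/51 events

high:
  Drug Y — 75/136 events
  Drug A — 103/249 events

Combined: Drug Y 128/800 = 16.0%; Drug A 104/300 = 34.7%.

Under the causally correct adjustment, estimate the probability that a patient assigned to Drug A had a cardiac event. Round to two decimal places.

0.35

Within every inflammation score level Drug A has the lower rate, yet pooled Drug Y does — Simpson's reversal.
Inflammation score here is a post-treatment variable shaped by the drug; conditioning on it would introduce bias rather than remove it. The overall comparison is the causal one.
So P(outcome | do(Drug A)) is just the pooled rate for Drug A: 104/300 = 0.347.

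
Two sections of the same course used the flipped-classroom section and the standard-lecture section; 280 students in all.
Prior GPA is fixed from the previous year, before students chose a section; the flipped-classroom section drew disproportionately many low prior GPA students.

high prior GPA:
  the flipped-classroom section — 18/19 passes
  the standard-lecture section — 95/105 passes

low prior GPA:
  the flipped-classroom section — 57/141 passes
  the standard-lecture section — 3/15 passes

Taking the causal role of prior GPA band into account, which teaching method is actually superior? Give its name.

the flipped-classroom section

Nothing the teaching method does changes prior GPA band; the imbalance is an allocation artefact. With prior GPA band also predicting the outcome, the pooled figure is confounded, and the within-stratum comparison is the causal one.
Within each level — high prior GPA: 94.7% vs 90.5%; low prior GPA: 40.4% vs 20.0% — the flipped-classroom section is higher every time.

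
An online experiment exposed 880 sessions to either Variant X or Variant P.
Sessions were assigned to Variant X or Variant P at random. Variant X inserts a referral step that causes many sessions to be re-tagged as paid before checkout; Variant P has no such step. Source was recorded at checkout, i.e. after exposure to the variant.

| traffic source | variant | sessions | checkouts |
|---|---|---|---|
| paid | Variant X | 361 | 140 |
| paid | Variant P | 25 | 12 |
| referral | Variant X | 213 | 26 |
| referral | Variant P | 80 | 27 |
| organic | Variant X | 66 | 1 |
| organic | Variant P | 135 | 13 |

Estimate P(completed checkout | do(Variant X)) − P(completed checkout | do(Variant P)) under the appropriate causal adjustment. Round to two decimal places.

+0.04

The stratified and pooled comparisons disagree (Variant P wins within each traffic source; Variant X wins overall), so the answer turns on the causal role of traffic source.
Traffic source is recorded after the variant and is itself shifted by it — it sits on the causal path from variant to outcome. Conditioning on a mediator would strip out part of the effect we want; the pooled comparison gives the total causal effect.
The causal difference is the pooled difference: 0.261 − 0.217 = +0.044.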